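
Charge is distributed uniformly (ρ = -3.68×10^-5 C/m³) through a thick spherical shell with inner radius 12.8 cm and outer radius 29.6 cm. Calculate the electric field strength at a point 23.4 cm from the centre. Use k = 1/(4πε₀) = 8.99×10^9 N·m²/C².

Take a concentric spherical Gaussian surface of radius r = 23.4 cm (within the shell material, 12.8 cm < r < 29.6 cm).
Enclosed charge is the volume from a to r: Q_enc = (4π/3)ρ(r³ − a³) = -1.652×10^-6 C.
Since E is radial and uniform over the Gaussian sphere, Φ = E·4πr² = Q_enc/ε₀.
E = k|Q_enc|/r² = (8.99×10^9)(1.652×10^-6)/(0.234)² = 2.71×10^5 N/C.

2.71×10^5 N/C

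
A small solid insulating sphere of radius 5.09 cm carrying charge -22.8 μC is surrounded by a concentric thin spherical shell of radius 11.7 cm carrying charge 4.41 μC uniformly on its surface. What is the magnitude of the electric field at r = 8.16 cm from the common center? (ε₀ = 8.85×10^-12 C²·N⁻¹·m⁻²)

Symmetry ⇒ E = E(r) r̂. Gaussian sphere of radius r = 8.16 cm (between the bodies, 5.09 cm < r < 11.7 cm).
Only the inner charge is enclosed; the outer shell contributes nothing inside itself. Q_enc = -22.8 μC = -2.28e-5 C.
Gauss's law: E·4πr² = Q_enc/ε₀.
E = |Q_enc|/(4πε₀r²) = (2.28×10^-5)/(4π·8.85×10^-12·(0.0816)²) = 3.08×10^7 N/C.

E = 3.08×10^7 V/m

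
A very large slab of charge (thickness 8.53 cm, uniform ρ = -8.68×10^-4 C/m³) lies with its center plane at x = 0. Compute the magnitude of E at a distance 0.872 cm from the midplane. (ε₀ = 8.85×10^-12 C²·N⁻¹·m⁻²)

By symmetry E is perpendicular to the slab. A Gaussian pillbox from −0.872 cm to +0.872 cm (face area A) lies entirely within the slab.
Q_enc = ρ·(2x)·A and flux = 2EA, so 2EA = 2ρxA/ε₀ ⇒ E = |ρ|x/ε₀.
E = (8.68e-4)(0.00872)/(8.85×10^-12) = 8.55×10^5 N/C.

|E| ≈ 8.55×10^5 V/m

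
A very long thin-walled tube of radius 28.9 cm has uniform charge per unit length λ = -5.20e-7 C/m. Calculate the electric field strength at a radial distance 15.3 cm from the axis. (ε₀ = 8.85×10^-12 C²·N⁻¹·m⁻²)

|E| = 0 N/C

Take a coaxial cylindrical Gaussian surface of radius r = 15.3 cm and length L (r < 28.9 cm, inside the shell).
All the surface charge lies outside this cylinder: Q_enc = 0, hence E = 0.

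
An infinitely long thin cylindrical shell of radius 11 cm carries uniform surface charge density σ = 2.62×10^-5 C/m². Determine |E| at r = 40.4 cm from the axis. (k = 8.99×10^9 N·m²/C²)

E ≈ 8.06×10^5 N/C

Take a coaxial cylindrical Gaussian surface of radius r = 40.4 cm and length L (r > 11 cm).
The whole shell is enclosed: λ_enc = σ·2πR = (2.62e-5)·2π·(0.11) = 1.811×10^-5 C/m.
By Gauss's law (flux through the curved wall only), E·2πrL = λ_enc L/ε₀.
E = 2k|λ_enc|/r = 2(8.99×10^9)(1.811×10^-5)/(0.404) = 8.06e5 N/C.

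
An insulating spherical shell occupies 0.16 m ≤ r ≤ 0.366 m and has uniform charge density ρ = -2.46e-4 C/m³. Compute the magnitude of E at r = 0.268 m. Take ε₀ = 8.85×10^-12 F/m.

Symmetry ⇒ E = E(r) r̂. Gaussian sphere of radius r = 0.268 m (within the shell material, 0.16 m < r < 0.366 m).
Enclosed charge is the volume from a to r: Q_enc = (4π/3)ρ(r³ − a³) = -1.561×10^-5 C.
Since E is radial and uniform over the Gaussian sphere, Φ = E·4πr² = Q_enc/ε₀.
E = |Q_enc|/(4πε₀r²) = (1.561e-5)/(4π·8.85×10^-12·(0.268)²) = 1.95e6 N/C.

|E| ≈ 1.95×10^6 N/C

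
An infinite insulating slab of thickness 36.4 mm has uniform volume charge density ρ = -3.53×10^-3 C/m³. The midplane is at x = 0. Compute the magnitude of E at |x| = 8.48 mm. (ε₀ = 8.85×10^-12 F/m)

3.38e6 N/C

By symmetry E is perpendicular to the slab. A Gaussian pillbox from −8.48 mm to +8.48 mm (face area A) lies entirely within the slab.
Q_enc = ρ·(2x)·A and flux = 2EA, so 2EA = 2ρxA/ε₀ ⇒ E = |ρ|x/ε₀.
E = (3.53×10^-3)(0.00848)/(8.85×10^-12) = 3.38×10^6 N/C.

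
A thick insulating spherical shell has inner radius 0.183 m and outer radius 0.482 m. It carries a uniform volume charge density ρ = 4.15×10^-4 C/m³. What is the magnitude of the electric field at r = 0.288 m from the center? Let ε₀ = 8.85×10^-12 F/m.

|E| ≈ 3.35e6 V/m

Take a concentric spherical Gaussian surface of radius r = 0.288 m (within the shell material, 0.183 m < r < 0.482 m).
Enclosed charge is the volume from a to r: Q_enc = (4π/3)ρ(r³ − a³) = 3.087e-5 C.
Since E is radial and uniform over the Gaussian sphere, Φ = E·4πr² = Q_enc/ε₀.
E = |Q_enc|/(4πε₀r²) = (3.087×10^-5)/(4π·8.85×10^-12·(0.288)²) = 3.35×10^6 N/C.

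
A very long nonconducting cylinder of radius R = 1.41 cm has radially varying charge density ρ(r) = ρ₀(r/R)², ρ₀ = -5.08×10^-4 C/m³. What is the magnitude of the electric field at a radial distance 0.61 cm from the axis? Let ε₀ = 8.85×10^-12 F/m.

Take a coaxial cylindrical Gaussian surface of radius r = 0.61 cm and length L (r < R).
Integrating ρ over the cross-section to radius r: λ_enc = (2πρ₀/R²) ∫₀^r r'^3 dr' = 2πρ₀ r^4/(4·R²) = -5.557e-9 C/m.
Applying ∮E·dA = Q_enc/ε₀ with the end caps contributing no flux:
E = |λ_enc|/(2πε₀r) = (5.557e-9)/(2π·8.85×10^-12·0.0061) = 1.64e4 N/C.

|E| ≈ 1.64×10^4 V/m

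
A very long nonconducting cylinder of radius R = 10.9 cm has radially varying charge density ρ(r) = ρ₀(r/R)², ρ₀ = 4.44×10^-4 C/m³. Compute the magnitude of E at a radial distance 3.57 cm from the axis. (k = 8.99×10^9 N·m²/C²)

E = 4.80e4 N/C

Coaxial Gaussian cylinder, radius r = 3.57 cm, length L (r < R).
λ_enc = ∫₀^r ρ(r')·2πr' dr' = (2πρ₀/R²)·r^4/4 = 9.535×10^-8 C/m.
By Gauss's law (flux through the curved wall only), E·2πrL = λ_enc L/ε₀.
E = 2k|λ_enc|/r = 2(8.99×10^9)(9.535e-8)/(0.0357) = 4.80×10^4 N/C.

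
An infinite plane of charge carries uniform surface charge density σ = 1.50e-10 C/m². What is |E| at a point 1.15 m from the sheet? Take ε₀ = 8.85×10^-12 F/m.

Choose a cylindrical pillbox piercing the sheet, end faces (area A) parallel to it.
Flux Φ = 2EA and Q_enc = σA, so 2EA = σA/ε₀ ⇒ E = |σ|/(2ε₀), independent of distance.
E = |σ|/(2ε₀) = (1.50×10^-10)/(2·8.85×10^-12) = 8.47 N/C.

E ≈ 8.47 V/m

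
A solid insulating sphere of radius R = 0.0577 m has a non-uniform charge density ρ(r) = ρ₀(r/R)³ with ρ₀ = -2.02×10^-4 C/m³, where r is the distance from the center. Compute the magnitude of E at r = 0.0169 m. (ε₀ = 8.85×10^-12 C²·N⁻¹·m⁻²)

E = 1.62×10^3 N/C

By spherical symmetry E is radial; choose a Gaussian sphere of radius r = 0.0169 m (r < R).
Integrate the density: Q_enc = 4π ∫₀^r ρ₀(r'/R)^3 r'² dr' = 4πρ₀ r^6/(6·R³) = -5.131×10^-11 C.
Since E is radial and uniform over the Gaussian sphere, Φ = E·4πr² = Q_enc/ε₀.
E = |Q_enc|/(4πε₀r²) = (5.131e-11)/(4π·8.85×10^-12·(0.0169)²) = 1.62×10^3 N/C.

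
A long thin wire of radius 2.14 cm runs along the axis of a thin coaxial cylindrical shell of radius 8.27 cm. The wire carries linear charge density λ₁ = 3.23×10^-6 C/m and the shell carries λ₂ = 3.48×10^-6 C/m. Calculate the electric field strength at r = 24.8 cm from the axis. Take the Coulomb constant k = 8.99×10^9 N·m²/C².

4.86e5 N/C

Coaxial Gaussian cylinder, radius r = 24.8 cm, length L (r > 8.27 cm, enclosing both).
λ_enc = λ₁ + λ₂ = (3.23e-6) + (3.48×10^-6) = 6.71×10^-6 C/m.
Applying ∮E·dA = Q_enc/ε₀ with the end caps contributing no flux:
E = 2k|λ_enc|/r = 2(8.99×10^9)(6.71×10^-6)/(0.248) = 4.86×10^5 N/C.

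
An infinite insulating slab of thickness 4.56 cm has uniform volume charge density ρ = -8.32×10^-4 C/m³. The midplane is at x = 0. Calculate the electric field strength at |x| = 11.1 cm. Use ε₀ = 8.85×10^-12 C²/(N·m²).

The point |x| = 11.1 cm lies outside the slab (half-thickness 0.0228 m). A symmetric pillbox spanning the full slab encloses Q_enc = ρ·d·A.
Flux = 2EA ⇒ E = |ρ|d/(2ε₀), independent of distance outside.
E = (8.32e-4)(0.0456)/(2·8.85×10^-12) = 2.14e6 N/C.

|E| ≈ 2.14×10^6 N/C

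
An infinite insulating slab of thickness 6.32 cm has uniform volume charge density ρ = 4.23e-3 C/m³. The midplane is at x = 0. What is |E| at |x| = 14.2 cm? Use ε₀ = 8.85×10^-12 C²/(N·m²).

The point |x| = 14.2 cm lies outside the slab (half-thickness 0.0316 m). A symmetric pillbox spanning the full slab encloses Q_enc = ρ·d·A.
Flux = 2EA ⇒ E = |ρ|d/(2ε₀), independent of distance outside.
E = (4.23×10^-3)(0.0632)/(2·8.85×10^-12) = 1.51×10^7 N/C.

|E| ≈ 1.51e7 N/C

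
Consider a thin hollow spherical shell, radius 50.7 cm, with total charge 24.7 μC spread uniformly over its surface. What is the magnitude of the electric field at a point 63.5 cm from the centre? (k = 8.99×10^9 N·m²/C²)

Use a concentric Gaussian sphere at r = 63.5 cm (r > 50.7 cm).
The entire shell is enclosed: Q_enc = 2.47e-5 C.
Since E is radial and uniform over the Gaussian sphere, Φ = E·4πr² = Q_enc/ε₀.
E = k|Q_enc|/r² = (8.99×10^9)(2.47×10^-5)/(0.635)² = 5.51×10^5 N/C.

|E| ≈ 5.51e5 V/m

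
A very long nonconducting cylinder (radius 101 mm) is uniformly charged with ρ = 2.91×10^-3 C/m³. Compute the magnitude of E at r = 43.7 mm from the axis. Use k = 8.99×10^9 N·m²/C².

|E| = 7.18e6 N/C

Choose a coaxial cylinder of radius r = 43.7 mm (arbitrary length L) as the Gaussian surface (r < R).
Enclosed charge per unit length: λ_enc = ρ·πr² = (2.91×10^-3)π(0.0437)² = 1.746e-5 C/m.
By Gauss's law (flux through the curved wall only), E·2πrL = λ_enc L/ε₀.
E = 2k|λ_enc|/r = 2(8.99×10^9)(1.746×10^-5)/(0.0437) = 7.18e6 N/C.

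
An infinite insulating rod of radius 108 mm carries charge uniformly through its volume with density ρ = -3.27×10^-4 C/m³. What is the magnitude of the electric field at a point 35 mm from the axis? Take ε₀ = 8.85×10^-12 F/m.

6.47e5 N/C

Coaxial Gaussian cylinder, radius r = 35 mm, length L (r < R).
Enclosed charge per unit length: λ_enc = ρ·πr² = (-3.27×10^-4)π(0.035)² = -1.258×10^-6 C/m.
By Gauss's law (flux through the curved wall only), E·2πrL = λ_enc L/ε₀.
E = |λ_enc|/(2πε₀r) = (1.258e-6)/(2π·8.85×10^-12·0.035) = 6.47×10^5 N/C.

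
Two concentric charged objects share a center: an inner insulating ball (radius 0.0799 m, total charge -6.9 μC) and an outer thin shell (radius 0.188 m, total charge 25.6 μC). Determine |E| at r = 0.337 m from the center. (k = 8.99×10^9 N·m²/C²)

|E| = 1.48e6 N/C

Symmetry ⇒ E = E(r) r̂. Gaussian sphere of radius r = 0.337 m (r > 0.188 m, enclosing both).
Q_enc = (-6.9 μC) + (25.6 μC) = 1.87×10^-5 C.
By Gauss's law, ∮E·dA = E·4πr² = Q_enc/ε₀.
E = k|Q_enc|/r² = (8.99×10^9)(1.87×10^-5)/(0.337)² = 1.48e6 N/C.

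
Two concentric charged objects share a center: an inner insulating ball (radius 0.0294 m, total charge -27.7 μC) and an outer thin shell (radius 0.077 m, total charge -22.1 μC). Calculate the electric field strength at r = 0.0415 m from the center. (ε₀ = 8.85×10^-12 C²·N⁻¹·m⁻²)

1.45×10^8 N/C

By spherical symmetry E is radial; choose a Gaussian sphere of radius r = 0.0415 m (between the bodies, 0.0294 m < r < 0.077 m).
The shell at 0.077 m lies outside the Gaussian surface, so Q_enc = -27.7 μC = -2.77×10^-5 C.
Gauss's law: E·4πr² = Q_enc/ε₀.
E = |Q_enc|/(4πε₀r²) = (2.77×10^-5)/(4π·8.85×10^-12·(0.0415)²) = 1.45e8 N/C.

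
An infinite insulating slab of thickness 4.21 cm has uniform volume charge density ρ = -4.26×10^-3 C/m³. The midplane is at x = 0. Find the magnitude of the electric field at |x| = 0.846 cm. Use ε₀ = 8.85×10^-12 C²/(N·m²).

E ≈ 4.07e6 V/m

By symmetry E is perpendicular to the slab. A Gaussian pillbox from −0.846 cm to +0.846 cm (face area A) lies entirely within the slab.
Q_enc = ρ·(2x)·A and flux = 2EA, so 2EA = 2ρxA/ε₀ ⇒ E = |ρ|x/ε₀.
E = (4.26e-3)(0.00846)/(8.85×10^-12) = 4.07e6 N/C.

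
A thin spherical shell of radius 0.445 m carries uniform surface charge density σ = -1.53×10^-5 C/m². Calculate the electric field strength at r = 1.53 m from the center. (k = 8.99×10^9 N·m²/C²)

Use a concentric Gaussian sphere at r = 1.53 m (r > 0.445 m).
The entire shell is enclosed: Q_enc = σ·4πR² = (-1.53e-5)·4π·(0.445)² = -3.807e-5 C.
Gauss's law: E·4πr² = Q_enc/ε₀.
E = k|Q_enc|/r² = (8.99×10^9)(3.807×10^-5)/(1.53)² = 1.46e5 N/C.

|E| = 1.46×10^5 V/m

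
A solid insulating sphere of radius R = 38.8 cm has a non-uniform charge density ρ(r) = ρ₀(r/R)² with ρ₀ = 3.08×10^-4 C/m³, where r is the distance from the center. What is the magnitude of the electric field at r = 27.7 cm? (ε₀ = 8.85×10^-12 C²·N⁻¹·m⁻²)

E ≈ 9.83e5 N/C

Take a concentric spherical Gaussian surface of radius r = 27.7 cm (r < R).
Integrate the density: Q_enc = 4π ∫₀^r ρ₀(r'/R)^2 r'² dr' = 4πρ₀ r^5/(5·R²) = 8.385e-6 C.
Since E is radial and uniform over the Gaussian sphere, Φ = E·4πr² = Q_enc/ε₀.
E = |Q_enc|/(4πε₀r²) = (8.385×10^-6)/(4π·8.85×10^-12·(0.277)²) = 9.83e5 N/C.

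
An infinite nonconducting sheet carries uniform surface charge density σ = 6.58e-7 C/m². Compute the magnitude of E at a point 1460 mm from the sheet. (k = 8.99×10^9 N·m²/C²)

|E| ≈ 3.72e4 N/C

The symmetry is planar: E is normal to the sheet and the same magnitude on both sides. Take a pillbox straddling the sheet with end-cap area A.
Flux Φ = 2EA and Q_enc = σA, so 2EA = σA/ε₀ ⇒ E = |σ|/(2ε₀), independent of distance.
E = 2πk|σ| = 2π(8.99×10^9)(6.58×10^-7) = 3.72×10^4 N/C.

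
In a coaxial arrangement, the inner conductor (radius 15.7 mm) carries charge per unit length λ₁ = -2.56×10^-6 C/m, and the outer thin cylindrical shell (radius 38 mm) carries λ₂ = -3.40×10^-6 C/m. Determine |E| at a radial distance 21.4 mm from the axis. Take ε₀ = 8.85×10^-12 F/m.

|E| = 2.15×10^6 N/C

Take a coaxial cylindrical Gaussian surface of radius r = 21.4 mm and length L (between the conductors, 15.7 mm < r < 38 mm).
The shell at 38 mm lies outside the Gaussian surface, so λ_enc = λ₁ = -2.56×10^-6 C/m.
Gauss's law: E·2πrL = λ_enc L/ε₀.
E = |λ_enc|/(2πε₀r) = (2.56×10^-6)/(2π·8.85×10^-12·0.0214) = 2.15×10^6 N/C.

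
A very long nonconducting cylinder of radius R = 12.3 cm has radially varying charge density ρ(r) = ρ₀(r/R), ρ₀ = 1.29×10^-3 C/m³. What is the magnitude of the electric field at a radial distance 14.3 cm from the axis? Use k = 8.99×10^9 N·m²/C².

Coaxial Gaussian cylinder, radius r = 14.3 cm, length L (r > R, full charge per length enclosed).
λ_enc = 2π ∫₀^R ρ₀(r'/R)^1 r' dr' = 2πρ₀R²/3 = 4.088×10^-5 C/m.
By Gauss's law (flux through the curved wall only), E·2πrL = λ_enc L/ε₀.
E = 2k|λ_enc|/r = 2(8.99×10^9)(4.088×10^-5)/(0.143) = 5.14×10^6 N/C.

E = 5.14×10^6 V/m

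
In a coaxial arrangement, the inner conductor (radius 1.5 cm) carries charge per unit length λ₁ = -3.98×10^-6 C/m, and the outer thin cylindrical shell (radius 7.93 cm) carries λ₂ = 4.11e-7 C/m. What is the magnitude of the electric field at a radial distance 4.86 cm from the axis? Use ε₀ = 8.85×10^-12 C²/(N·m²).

|E| = 1.47e6 V/m

Coaxial Gaussian cylinder, radius r = 4.86 cm, length L (between the conductors, 1.5 cm < r < 7.93 cm).
The shell at 7.93 cm lies outside the Gaussian surface, so λ_enc = λ₁ = -3.98×10^-6 C/m.
Gauss's law: E·2πrL = λ_enc L/ε₀.
E = |λ_enc|/(2πε₀r) = (3.98×10^-6)/(2π·8.85×10^-12·0.0486) = 1.47e6 N/C.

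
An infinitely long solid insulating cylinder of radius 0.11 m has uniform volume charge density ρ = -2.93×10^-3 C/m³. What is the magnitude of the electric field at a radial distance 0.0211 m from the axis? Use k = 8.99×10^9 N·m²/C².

Take a coaxial cylindrical Gaussian surface of radius r = 0.0211 m and length L (r < R).
Enclosed charge per unit length: λ_enc = ρ·πr² = (-2.93×10^-3)π(0.0211)² = -4.098e-6 C/m.
Applying ∮E·dA = Q_enc/ε₀ with the end caps contributing no flux:
E = 2k|λ_enc|/r = 2(8.99×10^9)(4.098e-6)/(0.0211) = 3.49e6 N/C.

|E| = 3.49e6 N/C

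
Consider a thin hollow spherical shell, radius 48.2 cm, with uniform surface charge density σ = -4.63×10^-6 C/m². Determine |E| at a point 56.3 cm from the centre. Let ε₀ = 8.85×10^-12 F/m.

Take a concentric spherical Gaussian surface of radius r = 56.3 cm (r > 48.2 cm).
The entire shell is enclosed: Q_enc = σ·4πR² = (-4.63×10^-6)·4π·(0.482)² = -1.352e-5 C.
By Gauss's law, ∮E·dA = E·4πr² = Q_enc/ε₀.
E = |Q_enc|/(4πε₀r²) = (1.352×10^-5)/(4π·8.85×10^-12·(0.563)²) = 3.83×10^5 N/C.

|E| ≈ 3.83e5 N/C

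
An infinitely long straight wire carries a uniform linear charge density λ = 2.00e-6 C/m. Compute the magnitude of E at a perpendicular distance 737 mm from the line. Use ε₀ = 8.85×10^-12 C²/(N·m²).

Choose a coaxial cylinder of radius r = 737 mm (arbitrary length L) as the Gaussian surface.
Q_enc = λL, so λ_enc = 2.00×10^-6 C/m.
By Gauss's law (flux through the curved wall only), E·2πrL = λ_enc L/ε₀.
E = |λ_enc|/(2πε₀r) = (2.00×10^-6)/(2π·8.85×10^-12·0.737) = 4.88e4 N/C.

|E| = 4.88e4 N/C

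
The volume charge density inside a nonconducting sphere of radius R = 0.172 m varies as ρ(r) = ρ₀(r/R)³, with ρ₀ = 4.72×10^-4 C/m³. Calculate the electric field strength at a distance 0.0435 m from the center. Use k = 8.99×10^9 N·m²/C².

|E| = 6.25e3 N/C

By spherical symmetry E is radial; choose a Gaussian sphere of radius r = 0.0435 m (r < R).
Q_enc = ∫₀^r ρ(r')·4πr'² dr' = (4πρ₀/R³) ∫₀^r r'^5 dr' = 4πρ₀ r^6/(6·R³) = 1.316×10^-9 C.
Applying ∮E·dA = Q_enc/ε₀ with Φ = E(4πr²):
E = k|Q_enc|/r² = (8.99×10^9)(1.316e-9)/(0.0435)² = 6.25e3 N/C.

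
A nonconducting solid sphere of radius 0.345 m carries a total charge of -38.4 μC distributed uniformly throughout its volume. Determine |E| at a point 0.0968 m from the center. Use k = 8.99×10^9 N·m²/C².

8.14e5 N/C

Take a concentric spherical Gaussian surface of radius r = 0.0968 m (r < R).
For a uniform sphere the enclosed fraction is (r/R)³, so Q_enc = (-38.4 μC)(0.0968/0.345)³ = -8.482×10^-7 C.
Applying ∮E·dA = Q_enc/ε₀ with Φ = E(4πr²):
E = k|Q_enc|/r² = (8.99×10^9)(8.482×10^-7)/(0.0968)² = 8.14×10^5 N/C.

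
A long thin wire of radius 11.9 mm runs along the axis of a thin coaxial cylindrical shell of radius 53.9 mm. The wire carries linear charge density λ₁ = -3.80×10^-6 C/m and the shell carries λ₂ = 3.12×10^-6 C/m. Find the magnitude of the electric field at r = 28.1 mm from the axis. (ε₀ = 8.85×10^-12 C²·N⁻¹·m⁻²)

2.43×10^6 N/C

Take a coaxial cylindrical Gaussian surface of radius r = 28.1 mm and length L (between the conductors, 11.9 mm < r < 53.9 mm).
Only the inner wire is enclosed; the outer shell contributes nothing inside itself. λ_enc = λ₁ = -3.80×10^-6 C/m.
By Gauss's law (flux through the curved wall only), E·2πrL = λ_enc L/ε₀.
E = |λ_enc|/(2πε₀r) = (3.80×10^-6)/(2π·8.85×10^-12·0.0281) = 2.43×10^6 N/C.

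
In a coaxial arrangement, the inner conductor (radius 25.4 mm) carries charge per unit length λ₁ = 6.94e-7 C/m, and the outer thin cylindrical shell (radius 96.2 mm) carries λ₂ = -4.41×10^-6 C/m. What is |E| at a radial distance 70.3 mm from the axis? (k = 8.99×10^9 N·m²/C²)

Choose a coaxial cylinder of radius r = 70.3 mm (arbitrary length L) as the Gaussian surface (between the conductors, 25.4 mm < r < 96.2 mm).
The shell at 96.2 mm lies outside the Gaussian surface, so λ_enc = λ₁ = 6.94×10^-7 C/m.
Applying ∮E·dA = Q_enc/ε₀ with the end caps contributing no flux:
E = 2k|λ_enc|/r = 2(8.99×10^9)(6.94e-7)/(0.0703) = 1.77e5 N/C.

1.77×10^5 V/m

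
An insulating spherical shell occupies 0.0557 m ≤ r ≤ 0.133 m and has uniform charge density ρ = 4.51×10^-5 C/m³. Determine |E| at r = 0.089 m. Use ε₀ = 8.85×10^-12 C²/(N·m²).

By spherical symmetry E is radial; choose a Gaussian sphere of radius r = 0.089 m (within the shell material, 0.0557 m < r < 0.133 m).
Enclosed charge is the volume from a to r: Q_enc = (4π/3)ρ(r³ − a³) = 1.005×10^-7 C.
Gauss's law: E·4πr² = Q_enc/ε₀.
E = |Q_enc|/(4πε₀r²) = (1.005e-7)/(4π·8.85×10^-12·(0.089)²) = 1.14×10^5 N/C.

|E| ≈ 1.14e5 N/C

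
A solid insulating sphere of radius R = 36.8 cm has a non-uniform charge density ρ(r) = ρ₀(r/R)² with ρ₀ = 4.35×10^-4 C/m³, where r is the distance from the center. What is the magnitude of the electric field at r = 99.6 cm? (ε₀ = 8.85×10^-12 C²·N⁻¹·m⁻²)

By spherical symmetry E is radial; choose a Gaussian sphere of radius r = 99.6 cm (r > R, all charge enclosed).
Q_enc = 4π ∫₀^R ρ₀(r'/R)^2 r'² dr' = 4πρ₀R³/5 = 5.448×10^-5 C.
By Gauss's law, ∮E·dA = E·4πr² = Q_enc/ε₀.
E = |Q_enc|/(4πε₀r²) = (5.448×10^-5)/(4π·8.85×10^-12·(0.996)²) = 4.94e5 N/C.

E = 4.94×10^5 N/C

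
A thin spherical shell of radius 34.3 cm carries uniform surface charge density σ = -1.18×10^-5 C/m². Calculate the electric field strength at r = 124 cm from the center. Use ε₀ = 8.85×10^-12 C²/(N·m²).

Use a concentric Gaussian sphere at r = 124 cm (r > 34.3 cm).
The entire shell is enclosed: Q_enc = σ·4πR² = (-1.18×10^-5)·4π·(0.343)² = -1.745e-5 C.
Applying ∮E·dA = Q_enc/ε₀ with Φ = E(4πr²):
E = |Q_enc|/(4πε₀r²) = (1.745×10^-5)/(4π·8.85×10^-12·(1.24)²) = 1.02×10^5 N/C.

|E| ≈ 1.02×10^5 N/C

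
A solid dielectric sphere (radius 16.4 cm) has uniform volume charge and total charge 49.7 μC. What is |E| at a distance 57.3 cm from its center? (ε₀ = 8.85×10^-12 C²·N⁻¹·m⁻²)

E = 1.36×10^6 N/C

Take a concentric spherical Gaussian surface of radius r = 57.3 cm (r > R, so the entire charge is enclosed).
Q_enc = 49.7 μC = 4.97×10^-5 C.
By Gauss's law, ∮E·dA = E·4πr² = Q_enc/ε₀.
E = |Q_enc|/(4πε₀r²) = (4.97e-5)/(4π·8.85×10^-12·(0.573)²) = 1.36×10^6 N/C.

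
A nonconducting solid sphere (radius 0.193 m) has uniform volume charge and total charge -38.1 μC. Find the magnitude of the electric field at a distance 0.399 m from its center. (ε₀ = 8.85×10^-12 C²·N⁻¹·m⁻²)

|E| ≈ 2.15e6 V/m

Use a concentric Gaussian sphere at r = 0.399 m (r > R, so the entire charge is enclosed).
Q_enc = -38.1 μC = -3.81×10^-5 C.
By Gauss's law, ∮E·dA = E·4πr² = Q_enc/ε₀.
E = |Q_enc|/(4πε₀r²) = (3.81×10^-5)/(4π·8.85×10^-12·(0.399)²) = 2.15e6 N/C.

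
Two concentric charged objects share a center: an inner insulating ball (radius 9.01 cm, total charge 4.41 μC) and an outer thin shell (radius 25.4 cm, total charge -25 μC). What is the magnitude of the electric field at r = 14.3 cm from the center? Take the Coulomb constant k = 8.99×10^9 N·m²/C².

Use a concentric Gaussian sphere at r = 14.3 cm (between the bodies, 9.01 cm < r < 25.4 cm).
The shell at 25.4 cm lies outside the Gaussian surface, so Q_enc = 4.41 μC = 4.41×10^-6 C.
Applying ∮E·dA = Q_enc/ε₀ with Φ = E(4πr²):
E = k|Q_enc|/r² = (8.99×10^9)(4.41e-6)/(0.143)² = 1.94×10^6 N/C.

1.94×10^6 N/C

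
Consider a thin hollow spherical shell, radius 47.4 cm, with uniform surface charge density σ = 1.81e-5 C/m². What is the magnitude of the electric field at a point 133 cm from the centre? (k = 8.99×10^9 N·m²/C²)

Use a concentric Gaussian sphere at r = 133 cm (r > 47.4 cm).
The entire shell is enclosed: Q_enc = σ·4πR² = (1.81e-5)·4π·(0.474)² = 5.11e-5 C.
Since E is radial and uniform over the Gaussian sphere, Φ = E·4πr² = Q_enc/ε₀.
E = k|Q_enc|/r² = (8.99×10^9)(5.11×10^-5)/(1.33)² = 2.60e5 N/C.

|E| = 2.60×10^5 N/C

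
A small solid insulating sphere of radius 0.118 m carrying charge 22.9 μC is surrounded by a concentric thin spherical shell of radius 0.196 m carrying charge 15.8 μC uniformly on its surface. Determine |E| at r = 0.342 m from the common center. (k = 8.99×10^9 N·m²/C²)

Use a concentric Gaussian sphere at r = 0.342 m (r > 0.196 m, enclosing both).
Q_enc = (22.9 μC) + (15.8 μC) = 3.87e-5 C.
Applying ∮E·dA = Q_enc/ε₀ with Φ = E(4πr²):
E = k|Q_enc|/r² = (8.99×10^9)(3.87e-5)/(0.342)² = 2.97×10^6 N/C.

2.97e6 N/C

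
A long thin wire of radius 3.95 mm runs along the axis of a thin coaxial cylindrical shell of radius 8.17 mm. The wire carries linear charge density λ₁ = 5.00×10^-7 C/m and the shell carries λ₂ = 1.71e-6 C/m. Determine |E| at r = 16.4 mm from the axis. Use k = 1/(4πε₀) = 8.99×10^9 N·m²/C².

|E| ≈ 2.42×10^6 N/C

Coaxial Gaussian cylinder, radius r = 16.4 mm, length L (r > 8.17 mm, enclosing both).
λ_enc = λ₁ + λ₂ = (5.00×10^-7) + (1.71×10^-6) = 2.21×10^-6 C/m.
By Gauss's law (flux through the curved wall only), E·2πrL = λ_enc L/ε₀.
E = 2k|λ_enc|/r = 2(8.99×10^9)(2.21×10^-6)/(0.0164) = 2.42e6 N/C.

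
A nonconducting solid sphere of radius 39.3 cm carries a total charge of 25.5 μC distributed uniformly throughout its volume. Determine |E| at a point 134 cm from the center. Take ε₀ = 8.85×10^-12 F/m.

|E| = 1.28×10^5 N/C

By spherical symmetry E is radial; choose a Gaussian sphere of radius r = 134 cm (r > R, so the entire charge is enclosed).
Q_enc = 25.5 μC = 2.55×10^-5 C.
Since E is radial and uniform over the Gaussian sphere, Φ = E·4πr² = Q_enc/ε₀.
E = |Q_enc|/(4πε₀r²) = (2.55e-5)/(4π·8.85×10^-12·(1.34)²) = 1.28×10^5 N/C.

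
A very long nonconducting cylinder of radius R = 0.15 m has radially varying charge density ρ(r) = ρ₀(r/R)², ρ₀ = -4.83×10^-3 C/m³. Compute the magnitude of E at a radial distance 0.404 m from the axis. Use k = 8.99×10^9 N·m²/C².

Choose a coaxial cylinder of radius r = 0.404 m (arbitrary length L) as the Gaussian surface (r > R, full charge per length enclosed).
λ_enc = 2π ∫₀^R ρ₀(r'/R)^2 r' dr' = 2πρ₀R²/4 = -1.707×10^-4 C/m.
Applying ∮E·dA = Q_enc/ε₀ with the end caps contributing no flux:
E = 2k|λ_enc|/r = 2(8.99×10^9)(1.707×10^-4)/(0.404) = 7.60e6 N/C.

|E| ≈ 7.60×10^6 N/C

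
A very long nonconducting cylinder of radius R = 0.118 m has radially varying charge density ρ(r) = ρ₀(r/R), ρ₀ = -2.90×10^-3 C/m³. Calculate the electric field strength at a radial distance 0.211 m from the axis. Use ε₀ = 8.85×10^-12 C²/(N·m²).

E ≈ 7.21×10^6 N/C

Coaxial Gaussian cylinder, radius r = 0.211 m, length L (r > R, full charge per length enclosed).
λ_enc = 2π ∫₀^R ρ₀(r'/R)^1 r' dr' = 2πρ₀R²/3 = -8.457e-5 C/m.
By Gauss's law (flux through the curved wall only), E·2πrL = λ_enc L/ε₀.
E = |λ_enc|/(2πε₀r) = (8.457×10^-5)/(2π·8.85×10^-12·0.211) = 7.21×10^6 N/C.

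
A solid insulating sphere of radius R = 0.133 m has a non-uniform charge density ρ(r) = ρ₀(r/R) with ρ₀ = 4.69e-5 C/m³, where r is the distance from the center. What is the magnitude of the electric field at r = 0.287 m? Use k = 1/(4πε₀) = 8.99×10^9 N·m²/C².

|E| = 3.78×10^4 N/C

Use a concentric Gaussian sphere at r = 0.287 m (r > R, all charge enclosed).
Q_enc = 4π ∫₀^R ρ₀(r'/R)^1 r'² dr' = 4πρ₀R³/4 = 3.466×10^-7 C.
Applying ∮E·dA = Q_enc/ε₀ with Φ = E(4πr²):
E = k|Q_enc|/r² = (8.99×10^9)(3.466×10^-7)/(0.287)² = 3.78e4 N/C.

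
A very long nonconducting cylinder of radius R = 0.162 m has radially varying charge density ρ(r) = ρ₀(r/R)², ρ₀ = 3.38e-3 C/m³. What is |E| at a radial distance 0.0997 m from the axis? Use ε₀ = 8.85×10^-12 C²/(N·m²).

Choose a coaxial cylinder of radius r = 0.0997 m (arbitrary length L) as the Gaussian surface (r < R).
λ_enc = ∫₀^r ρ(r')·2πr' dr' = (2πρ₀/R²)·r^4/4 = 1.999×10^-5 C/m.
Gauss's law: E·2πrL = λ_enc L/ε₀.
E = |λ_enc|/(2πε₀r) = (1.999e-5)/(2π·8.85×10^-12·0.0997) = 3.61×10^6 N/C.

3.61×10^6 N/C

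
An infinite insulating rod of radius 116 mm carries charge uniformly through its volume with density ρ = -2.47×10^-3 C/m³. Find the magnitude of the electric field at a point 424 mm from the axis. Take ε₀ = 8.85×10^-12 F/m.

E ≈ 4.43×10^6 N/C

By cylindrical symmetry E is radial; use a coaxial Gaussian cylinder of radius 424 mm and length L (r > 116 mm, full cross-section enclosed).
λ_enc = ρ·πR² = (-2.47×10^-3)π(0.116)² = -1.044×10^-4 C/m.
Since E is radial and uniform over the curved surface, Φ = E·2πrL = Q_enc/ε₀ = λ_enc L/ε₀.
E = |λ_enc|/(2πε₀r) = (1.044×10^-4)/(2π·8.85×10^-12·0.424) = 4.43×10^6 N/C.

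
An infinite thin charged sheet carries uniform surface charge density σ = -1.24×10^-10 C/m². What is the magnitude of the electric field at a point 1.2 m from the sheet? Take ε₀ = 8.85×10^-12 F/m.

|E| ≈ 7.01 N/C

The symmetry is planar: E is normal to the sheet and the same magnitude on both sides. Take a pillbox straddling the sheet with end-cap area A.
Flux Φ = 2EA and Q_enc = σA, so 2EA = σA/ε₀ ⇒ E = |σ|/(2ε₀), independent of distance.
E = |σ|/(2ε₀) = (1.24e-10)/(2·8.85×10^-12) = 7.01 N/C.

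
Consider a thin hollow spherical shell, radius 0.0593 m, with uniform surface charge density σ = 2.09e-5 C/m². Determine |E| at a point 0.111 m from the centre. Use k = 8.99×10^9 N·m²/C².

Symmetry ⇒ E = E(r) r̂. Gaussian sphere of radius r = 0.111 m (r > 0.0593 m).
The entire shell is enclosed: Q_enc = σ·4πR² = (2.09e-5)·4π·(0.0593)² = 9.236×10^-7 C.
Since E is radial and uniform over the Gaussian sphere, Φ = E·4πr² = Q_enc/ε₀.
E = k|Q_enc|/r² = (8.99×10^9)(9.236×10^-7)/(0.111)² = 6.74×10^5 N/C.

6.74×10^5 N/C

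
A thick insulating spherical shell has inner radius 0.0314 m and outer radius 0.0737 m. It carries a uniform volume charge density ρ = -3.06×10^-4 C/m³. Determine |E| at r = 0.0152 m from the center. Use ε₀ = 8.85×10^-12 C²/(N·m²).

Use a concentric Gaussian sphere at r = 0.0152 m (r < 0.0314 m, inside the empty cavity).
Q_enc = 0 (all charge lies at larger r); Gauss's law gives E = 0.

|E| = 0 N/C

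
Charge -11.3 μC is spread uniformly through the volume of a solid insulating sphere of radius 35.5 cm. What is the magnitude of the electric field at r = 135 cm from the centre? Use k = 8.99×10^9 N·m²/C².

Symmetry ⇒ E = E(r) r̂. Gaussian sphere of radius r = 135 cm (r > R, so the entire charge is enclosed).
Q_enc = -11.3 μC = -1.13×10^-5 C.
Since E is radial and uniform over the Gaussian sphere, Φ = E·4πr² = Q_enc/ε₀.
E = k|Q_enc|/r² = (8.99×10^9)(1.13e-5)/(1.35)² = 5.57×10^4 N/C.

|E| = 5.57×10^4 V/m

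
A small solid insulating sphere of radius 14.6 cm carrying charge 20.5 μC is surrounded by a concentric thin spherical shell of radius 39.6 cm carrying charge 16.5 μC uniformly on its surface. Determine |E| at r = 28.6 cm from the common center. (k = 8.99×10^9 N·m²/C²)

|E| = 2.25×10^6 V/m

Take a concentric spherical Gaussian surface of radius r = 28.6 cm (between the bodies, 14.6 cm < r < 39.6 cm).
The shell at 39.6 cm lies outside the Gaussian surface, so Q_enc = 20.5 μC = 2.05×10^-5 C.
By Gauss's law, ∮E·dA = E·4πr² = Q_enc/ε₀.
E = k|Q_enc|/r² = (8.99×10^9)(2.05×10^-5)/(0.286)² = 2.25×10^6 N/C.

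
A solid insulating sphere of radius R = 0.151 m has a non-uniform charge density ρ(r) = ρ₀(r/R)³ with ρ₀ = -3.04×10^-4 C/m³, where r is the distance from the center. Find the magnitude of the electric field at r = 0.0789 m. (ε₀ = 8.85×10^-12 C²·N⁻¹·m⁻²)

By spherical symmetry E is radial; choose a Gaussian sphere of radius r = 0.0789 m (r < R).
Integrate the density: Q_enc = 4π ∫₀^r ρ₀(r'/R)^3 r'² dr' = 4πρ₀ r^6/(6·R³) = -4.461×10^-8 C.
Since E is radial and uniform over the Gaussian sphere, Φ = E·4πr² = Q_enc/ε₀.
E = |Q_enc|/(4πε₀r²) = (4.461e-8)/(4π·8.85×10^-12·(0.0789)²) = 6.44×10^4 N/C.

6.44×10^4 V/m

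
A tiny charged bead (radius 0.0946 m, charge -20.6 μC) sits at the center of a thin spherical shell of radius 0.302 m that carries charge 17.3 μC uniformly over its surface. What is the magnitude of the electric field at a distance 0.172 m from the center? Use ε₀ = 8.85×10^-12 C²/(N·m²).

Symmetry ⇒ E = E(r) r̂. Gaussian sphere of radius r = 0.172 m (between the bodies, 0.0946 m < r < 0.302 m).
Only the inner charge is enclosed; the outer shell contributes nothing inside itself. Q_enc = -20.6 μC = -2.06e-5 C.
Applying ∮E·dA = Q_enc/ε₀ with Φ = E(4πr²):
E = |Q_enc|/(4πε₀r²) = (2.06×10^-5)/(4π·8.85×10^-12·(0.172)²) = 6.26×10^6 N/C.

|E| = 6.26×10^6 N/C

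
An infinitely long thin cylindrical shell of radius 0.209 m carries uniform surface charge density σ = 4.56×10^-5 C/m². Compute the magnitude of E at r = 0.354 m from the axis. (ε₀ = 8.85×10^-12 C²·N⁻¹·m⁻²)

E = 3.04×10^6 V/m

Choose a coaxial cylinder of radius r = 0.354 m (arbitrary length L) as the Gaussian surface (r > 0.209 m).
The whole shell is enclosed: λ_enc = σ·2πR = (4.56×10^-5)·2π·(0.209) = 5.988×10^-5 C/m.
By Gauss's law (flux through the curved wall only), E·2πrL = λ_enc L/ε₀.
E = |λ_enc|/(2πε₀r) = (5.988e-5)/(2π·8.85×10^-12·0.354) = 3.04×10^6 N/C.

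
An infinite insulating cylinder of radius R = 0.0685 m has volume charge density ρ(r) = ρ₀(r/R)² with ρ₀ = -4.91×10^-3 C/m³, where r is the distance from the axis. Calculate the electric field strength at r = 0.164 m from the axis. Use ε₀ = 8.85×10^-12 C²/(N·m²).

|E| ≈ 3.97e6 N/C

Choose a coaxial cylinder of radius r = 0.164 m (arbitrary length L) as the Gaussian surface (r > R, full charge per length enclosed).
λ_enc = 2π ∫₀^R ρ₀(r'/R)^2 r' dr' = 2πρ₀R²/4 = -3.619×10^-5 C/m.
By Gauss's law (flux through the curved wall only), E·2πrL = λ_enc L/ε₀.
E = |λ_enc|/(2πε₀r) = (3.619×10^-5)/(2π·8.85×10^-12·0.164) = 3.97×10^6 N/C.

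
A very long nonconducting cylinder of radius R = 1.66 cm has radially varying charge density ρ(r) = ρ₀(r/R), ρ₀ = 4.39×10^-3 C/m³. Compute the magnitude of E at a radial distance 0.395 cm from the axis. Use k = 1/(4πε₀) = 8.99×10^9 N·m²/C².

E = 1.55×10^5 N/C

By cylindrical symmetry E is radial; use a coaxial Gaussian cylinder of radius 0.395 cm and length L (r < R).
Integrating ρ over the cross-section to radius r: λ_enc = (2πρ₀/R) ∫₀^r r'^2 dr' = 2πρ₀ r^3/(3·R) = 3.414e-8 C/m.
Applying ∮E·dA = Q_enc/ε₀ with the end caps contributing no flux:
E = 2k|λ_enc|/r = 2(8.99×10^9)(3.414×10^-8)/(0.00395) = 1.55×10^5 N/C.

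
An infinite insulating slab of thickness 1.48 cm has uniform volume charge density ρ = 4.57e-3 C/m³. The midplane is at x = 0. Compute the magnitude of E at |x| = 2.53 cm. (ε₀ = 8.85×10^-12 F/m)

|E| = 3.82×10^6 N/C

The point |x| = 2.53 cm lies outside the slab (half-thickness 0.0074 m). A symmetric pillbox spanning the full slab encloses Q_enc = ρ·d·A.
Flux = 2EA ⇒ E = |ρ|d/(2ε₀), independent of distance outside.
E = (4.57×10^-3)(0.0148)/(2·8.85×10^-12) = 3.82×10^6 N/C.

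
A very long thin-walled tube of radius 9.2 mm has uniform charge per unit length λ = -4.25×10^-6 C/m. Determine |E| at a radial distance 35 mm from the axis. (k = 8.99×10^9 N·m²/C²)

Choose a coaxial cylinder of radius r = 35 mm (arbitrary length L) as the Gaussian surface (r > 9.2 mm).
The full line charge is enclosed: λ_enc = -4.25e-6 C/m.
Gauss's law: E·2πrL = λ_enc L/ε₀.
E = 2k|λ_enc|/r = 2(8.99×10^9)(4.25e-6)/(0.035) = 2.18e6 N/C.

|E| = 2.18e6 N/C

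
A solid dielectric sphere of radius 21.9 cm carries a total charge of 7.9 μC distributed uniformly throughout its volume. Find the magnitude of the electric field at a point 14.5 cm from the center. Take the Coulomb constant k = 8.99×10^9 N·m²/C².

Take a concentric spherical Gaussian surface of radius r = 14.5 cm (r < R).
Only the charge within r is enclosed: Q_enc = Q·(r/R)³ = (7.9 μC)·(14.5 cm/21.9 cm)³ = 2.293e-6 C.
Applying ∮E·dA = Q_enc/ε₀ with Φ = E(4πr²):
E = k|Q_enc|/r² = (8.99×10^9)(2.293e-6)/(0.145)² = 9.80e5 N/C.

|E| = 9.80×10^5 N/C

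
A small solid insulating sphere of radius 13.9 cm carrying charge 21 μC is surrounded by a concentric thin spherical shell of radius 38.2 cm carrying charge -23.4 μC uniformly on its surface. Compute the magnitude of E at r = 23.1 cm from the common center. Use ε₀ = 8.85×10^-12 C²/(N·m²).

E = 3.54×10^6 N/C

Use a concentric Gaussian sphere at r = 23.1 cm (between the bodies, 13.9 cm < r < 38.2 cm).
The shell at 38.2 cm lies outside the Gaussian surface, so Q_enc = 21 μC = 2.10e-5 C.
By Gauss's law, ∮E·dA = E·4πr² = Q_enc/ε₀.
E = |Q_enc|/(4πε₀r²) = (2.10×10^-5)/(4π·8.85×10^-12·(0.231)²) = 3.54e6 N/C.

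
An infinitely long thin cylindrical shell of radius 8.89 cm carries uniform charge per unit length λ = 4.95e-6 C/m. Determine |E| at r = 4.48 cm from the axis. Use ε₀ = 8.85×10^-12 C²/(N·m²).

Coaxial Gaussian cylinder, radius r = 4.48 cm, length L (r < 8.89 cm, inside the shell).
No charge is enclosed, so Gauss's law gives E·2πrL = 0 ⇒ E = 0.

|E| = 0 N/C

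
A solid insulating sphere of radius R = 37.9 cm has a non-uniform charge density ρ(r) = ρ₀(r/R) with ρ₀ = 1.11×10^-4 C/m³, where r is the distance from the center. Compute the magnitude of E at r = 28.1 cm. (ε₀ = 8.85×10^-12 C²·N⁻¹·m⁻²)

|E| = 6.53e5 N/C

By spherical symmetry E is radial; choose a Gaussian sphere of radius r = 28.1 cm (r < R).
Q_enc = ∫₀^r ρ(r')·4πr'² dr' = (4πρ₀/R) ∫₀^r r'^3 dr' = 4πρ₀ r^4/(4·R) = 5.737×10^-6 C.
Gauss's law: E·4πr² = Q_enc/ε₀.
E = |Q_enc|/(4πε₀r²) = (5.737×10^-6)/(4π·8.85×10^-12·(0.281)²) = 6.53e5 N/C.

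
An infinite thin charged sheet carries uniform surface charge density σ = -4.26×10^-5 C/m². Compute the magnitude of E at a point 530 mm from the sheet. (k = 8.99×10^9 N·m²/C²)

By planar symmetry E is perpendicular to the sheet and uniform; use a Gaussian pillbox with flat faces of area A on each side of the sheet.
Flux Φ = 2EA and Q_enc = σA, so 2EA = σA/ε₀ ⇒ E = |σ|/(2ε₀), independent of distance.
E = 2πk|σ| = 2π(8.99×10^9)(4.26×10^-5) = 2.41e6 N/C.

2.41×10^6 N/C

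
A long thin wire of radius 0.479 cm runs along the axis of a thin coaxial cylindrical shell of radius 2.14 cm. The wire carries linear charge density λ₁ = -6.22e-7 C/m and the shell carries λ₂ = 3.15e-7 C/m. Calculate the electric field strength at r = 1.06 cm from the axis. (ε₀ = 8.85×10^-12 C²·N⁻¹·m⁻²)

E = 1.06×10^6 V/m

Take a coaxial cylindrical Gaussian surface of radius r = 1.06 cm and length L (between the conductors, 0.479 cm < r < 2.14 cm).
The shell at 2.14 cm lies outside the Gaussian surface, so λ_enc = λ₁ = -6.22×10^-7 C/m.
By Gauss's law (flux through the curved wall only), E·2πrL = λ_enc L/ε₀.
E = |λ_enc|/(2πε₀r) = (6.22×10^-7)/(2π·8.85×10^-12·0.0106) = 1.06×10^6 N/C.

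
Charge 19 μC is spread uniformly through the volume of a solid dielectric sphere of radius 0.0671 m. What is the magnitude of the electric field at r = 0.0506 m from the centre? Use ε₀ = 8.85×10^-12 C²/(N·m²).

E = 2.86×10^7 N/C

By spherical symmetry E is radial; choose a Gaussian sphere of radius r = 0.0506 m (r < R).
For a uniform sphere the enclosed fraction is (r/R)³, so Q_enc = (19 μC)(0.0506/0.0671)³ = 8.148×10^-6 C.
Gauss's law: E·4πr² = Q_enc/ε₀.
E = |Q_enc|/(4πε₀r²) = (8.148×10^-6)/(4π·8.85×10^-12·(0.0506)²) = 2.86×10^7 N/C.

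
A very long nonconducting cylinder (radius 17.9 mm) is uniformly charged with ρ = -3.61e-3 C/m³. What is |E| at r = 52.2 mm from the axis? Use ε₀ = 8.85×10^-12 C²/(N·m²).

Coaxial Gaussian cylinder, radius r = 52.2 mm, length L (r > 17.9 mm, full cross-section enclosed).
λ_enc = ρ·πR² = (-3.61e-3)π(0.0179)² = -3.634×10^-6 C/m.
By Gauss's law (flux through the curved wall only), E·2πrL = λ_enc L/ε₀.
E = |λ_enc|/(2πε₀r) = (3.634×10^-6)/(2π·8.85×10^-12·0.0522) = 1.25×10^6 N/C.

1.25e6 N/C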